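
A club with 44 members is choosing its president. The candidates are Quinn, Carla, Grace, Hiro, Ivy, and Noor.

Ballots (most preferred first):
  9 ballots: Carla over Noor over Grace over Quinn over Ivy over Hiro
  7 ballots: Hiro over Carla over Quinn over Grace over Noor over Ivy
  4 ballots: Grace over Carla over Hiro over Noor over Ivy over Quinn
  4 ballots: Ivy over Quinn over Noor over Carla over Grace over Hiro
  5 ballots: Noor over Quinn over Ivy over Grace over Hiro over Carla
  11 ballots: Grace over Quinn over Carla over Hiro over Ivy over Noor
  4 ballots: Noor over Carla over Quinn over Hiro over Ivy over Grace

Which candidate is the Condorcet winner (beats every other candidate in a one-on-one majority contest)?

Carla

Carla vs Quinn: 24–20
Carla vs Grace: 24–20
Carla vs Hiro: 32–12
Carla vs Ivy: 35–9
Carla vs Noor: 31–13
Carla beats every other candidate.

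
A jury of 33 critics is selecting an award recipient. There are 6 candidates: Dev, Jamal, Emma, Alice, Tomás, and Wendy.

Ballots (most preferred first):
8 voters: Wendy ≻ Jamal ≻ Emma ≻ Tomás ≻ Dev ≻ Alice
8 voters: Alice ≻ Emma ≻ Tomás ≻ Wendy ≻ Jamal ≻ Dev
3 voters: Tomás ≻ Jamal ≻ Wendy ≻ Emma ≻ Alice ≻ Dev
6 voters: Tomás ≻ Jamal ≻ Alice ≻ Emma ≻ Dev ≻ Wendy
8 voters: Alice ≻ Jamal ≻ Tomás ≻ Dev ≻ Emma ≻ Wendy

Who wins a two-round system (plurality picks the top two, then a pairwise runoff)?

Tomás

Round 1 first-place votes: Dev 0, Jamal 0, Emma 0, Alice 16, Tomás 9, Wendy 8. Alice and Tomás advance.
Runoff: Alice is ranked above Tomás on 16 ballots, Tomás above Alice on 17.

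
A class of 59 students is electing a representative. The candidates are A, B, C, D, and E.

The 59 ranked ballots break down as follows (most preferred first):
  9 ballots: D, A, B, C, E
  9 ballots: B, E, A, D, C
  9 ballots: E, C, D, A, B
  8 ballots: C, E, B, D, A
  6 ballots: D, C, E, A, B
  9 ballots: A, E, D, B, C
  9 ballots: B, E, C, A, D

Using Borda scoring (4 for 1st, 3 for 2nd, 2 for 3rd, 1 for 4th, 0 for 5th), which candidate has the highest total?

E

A: 9×3 + 9×2 + 9×1 + 8×0 + 6×1 + 9×4 + 9×1 = 105
B: 9×2 + 9×4 + 9×0 + 8×2 + 6×0 + 9×1 + 9×4 = 115
C: 9×1 + 9×0 + 9×3 + 8×4 + 6×3 + 9×0 + 9×2 = 104
D: 9×4 + 9×1 + 9×2 + 8×1 + 6×4 + 9×2 + 9×0 = 113
E: 9×0 + 9×3 + 9×4 + 8×3 + 6×2 + 9×3 + 9×3 = 153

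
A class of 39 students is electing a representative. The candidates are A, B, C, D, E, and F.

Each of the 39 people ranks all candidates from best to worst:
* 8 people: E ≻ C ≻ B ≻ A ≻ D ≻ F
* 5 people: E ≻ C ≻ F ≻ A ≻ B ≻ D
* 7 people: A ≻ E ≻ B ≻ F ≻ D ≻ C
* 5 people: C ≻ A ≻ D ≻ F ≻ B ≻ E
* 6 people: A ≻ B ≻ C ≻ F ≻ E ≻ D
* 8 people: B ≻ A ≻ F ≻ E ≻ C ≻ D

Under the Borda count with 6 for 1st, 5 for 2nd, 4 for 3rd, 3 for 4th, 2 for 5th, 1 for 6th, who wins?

A: 8×3 + 5×3 + 7×6 + 5×5 + 6×6 + 8×5 = 182
B: 8×4 + 5×2 + 7×4 + 5×2 + 6×5 + 8×6 = 158
C: 8×5 + 5×5 + 7×1 + 5×6 + 6×4 + 8×2 = 142
D: 8×2 + 5×1 + 7×2 + 5×4 + 6×1 + 8×1 = 69
E: 8×6 + 5×6 + 7×5 + 5×1 + 6×2 + 8×3 = 154
F: 8×1 + 5×4 + 7×3 + 5×3 + 6×3 + 8×4 = 114

A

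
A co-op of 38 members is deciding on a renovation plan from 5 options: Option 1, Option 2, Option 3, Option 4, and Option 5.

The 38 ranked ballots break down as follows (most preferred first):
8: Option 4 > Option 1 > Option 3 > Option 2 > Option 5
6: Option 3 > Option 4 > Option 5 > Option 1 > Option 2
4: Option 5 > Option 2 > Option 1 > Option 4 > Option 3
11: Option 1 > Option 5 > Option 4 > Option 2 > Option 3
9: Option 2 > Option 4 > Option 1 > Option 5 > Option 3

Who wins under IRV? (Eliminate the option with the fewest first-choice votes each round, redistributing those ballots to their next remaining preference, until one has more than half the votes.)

Option 4

Round 1: Option 1 11, Option 2 9, Option 3 6, Option 4 8, Option 5 4. Option 5 eliminated.
Round 2: Option 1 11, Option 2 13, Option 3 6, Option 4 8. Option 3 eliminated.
Round 3: Option 1 11, Option 2 13, Option 4 14. Option 1 eliminated.
Round 4: Option 2 13, Option 4 25. Option 4 has a majority (≥20).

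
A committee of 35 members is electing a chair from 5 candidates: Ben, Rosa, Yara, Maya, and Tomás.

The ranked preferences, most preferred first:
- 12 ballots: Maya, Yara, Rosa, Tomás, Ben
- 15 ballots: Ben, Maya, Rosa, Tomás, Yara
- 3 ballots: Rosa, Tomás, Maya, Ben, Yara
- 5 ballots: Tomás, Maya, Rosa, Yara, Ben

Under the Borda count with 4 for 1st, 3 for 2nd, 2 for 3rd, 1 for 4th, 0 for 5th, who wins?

Maya

Ben: 12×0 + 15×4 + 3×1 + 5×0 = 63
Rosa: 12×2 + 15×2 + 3×4 + 5×2 = 76
Yara: 12×3 + 15×0 + 3×0 + 5×1 = 41
Maya: 12×4 + 15×3 + 3×2 + 5×3 = 114
Tomás: 12×1 + 15×1 + 3×3 + 5×4 = 56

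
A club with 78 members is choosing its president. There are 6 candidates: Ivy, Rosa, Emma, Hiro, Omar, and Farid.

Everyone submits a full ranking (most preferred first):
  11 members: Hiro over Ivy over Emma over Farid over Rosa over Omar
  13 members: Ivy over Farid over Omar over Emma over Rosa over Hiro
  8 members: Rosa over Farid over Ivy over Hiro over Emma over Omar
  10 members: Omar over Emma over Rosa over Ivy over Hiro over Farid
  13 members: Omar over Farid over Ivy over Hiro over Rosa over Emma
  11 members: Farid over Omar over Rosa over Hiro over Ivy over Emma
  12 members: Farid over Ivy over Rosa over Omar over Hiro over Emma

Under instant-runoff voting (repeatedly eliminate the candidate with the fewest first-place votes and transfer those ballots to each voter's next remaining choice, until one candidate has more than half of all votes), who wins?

Farid

Round 1: Ivy 13, Rosa 8, Emma 0, Hiro 11, Omar 23, Farid 23. Emma eliminated.
Round 2: Ivy 13, Rosa 8, Hiro 11, Omar 23, Farid 23. Rosa eliminated.
Round 3: Ivy 13, Hiro 11, Omar 23, Farid 31. Hiro eliminated.
Round 4: Ivy 24, Omar 23, Farid 31. Omar eliminated.
Round 5: Ivy 34, Farid 44. Farid has a majority (≥40).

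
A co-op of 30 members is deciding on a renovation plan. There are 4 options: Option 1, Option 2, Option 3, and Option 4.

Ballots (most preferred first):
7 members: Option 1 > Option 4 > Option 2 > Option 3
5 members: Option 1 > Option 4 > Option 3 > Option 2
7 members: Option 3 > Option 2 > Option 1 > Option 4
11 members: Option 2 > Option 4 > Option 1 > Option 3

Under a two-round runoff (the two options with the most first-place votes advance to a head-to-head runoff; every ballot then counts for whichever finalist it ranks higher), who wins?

Round 1 first-place votes: Option 1 12, Option 2 11, Option 3 7, Option 4 0. Option 1 and Option 2 advance.
Runoff: Option 1 is ranked above Option 2 on 12 ballots, Option 2 above Option 1 on 18.

Option 2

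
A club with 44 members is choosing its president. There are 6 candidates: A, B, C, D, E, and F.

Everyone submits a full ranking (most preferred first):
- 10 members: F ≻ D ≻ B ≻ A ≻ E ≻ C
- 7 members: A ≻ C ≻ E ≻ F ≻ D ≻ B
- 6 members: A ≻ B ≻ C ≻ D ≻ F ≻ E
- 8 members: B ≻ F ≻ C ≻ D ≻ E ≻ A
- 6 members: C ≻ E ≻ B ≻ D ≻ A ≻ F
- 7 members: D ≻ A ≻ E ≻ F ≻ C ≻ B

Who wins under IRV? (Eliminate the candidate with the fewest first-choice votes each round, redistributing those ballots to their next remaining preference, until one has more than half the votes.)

Round 1: A 13, B 8, C 6, D 7, E 0, F 10. E eliminated.
Round 2: A 13, B 8, C 6, D 7, F 10. C eliminated.
Round 3: A 13, B 14, D 7, F 10. D eliminated.
Round 4: A 20, B 14, F 10. F eliminated.
Round 5: A 20, B 24. B has a majority (≥23).

B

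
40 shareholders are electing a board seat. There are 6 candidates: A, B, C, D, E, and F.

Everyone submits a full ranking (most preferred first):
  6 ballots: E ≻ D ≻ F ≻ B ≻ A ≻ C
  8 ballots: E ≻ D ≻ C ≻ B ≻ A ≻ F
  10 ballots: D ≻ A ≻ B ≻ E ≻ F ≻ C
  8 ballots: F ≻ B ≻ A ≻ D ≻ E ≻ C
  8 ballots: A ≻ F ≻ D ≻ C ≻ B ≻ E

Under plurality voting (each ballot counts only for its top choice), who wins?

E

First-place votes: A 8, B 0, C 0, D 10, E 14, F 8.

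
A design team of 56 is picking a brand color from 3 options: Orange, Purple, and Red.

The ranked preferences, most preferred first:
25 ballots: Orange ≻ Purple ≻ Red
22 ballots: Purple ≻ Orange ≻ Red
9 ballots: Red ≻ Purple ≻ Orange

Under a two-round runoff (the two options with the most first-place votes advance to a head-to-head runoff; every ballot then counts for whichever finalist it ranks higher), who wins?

Round 1 first-place votes: Orange 25, Purple 22, Red 9. Orange and Purple advance.
Runoff: Orange is ranked above Purple on 25 ballots, Purple above Orange on 31.

Purple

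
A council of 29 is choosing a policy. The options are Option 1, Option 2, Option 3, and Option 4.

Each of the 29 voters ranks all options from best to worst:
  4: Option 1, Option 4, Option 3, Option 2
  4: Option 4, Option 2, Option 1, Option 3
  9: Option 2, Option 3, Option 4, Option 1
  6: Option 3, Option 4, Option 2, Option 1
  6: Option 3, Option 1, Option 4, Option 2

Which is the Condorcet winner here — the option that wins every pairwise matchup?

Option 3 vs Option 1: 21–8
Option 3 vs Option 2: 16–13
Option 3 vs Option 4: 21–8
Option 3 beats every other option.

Option 3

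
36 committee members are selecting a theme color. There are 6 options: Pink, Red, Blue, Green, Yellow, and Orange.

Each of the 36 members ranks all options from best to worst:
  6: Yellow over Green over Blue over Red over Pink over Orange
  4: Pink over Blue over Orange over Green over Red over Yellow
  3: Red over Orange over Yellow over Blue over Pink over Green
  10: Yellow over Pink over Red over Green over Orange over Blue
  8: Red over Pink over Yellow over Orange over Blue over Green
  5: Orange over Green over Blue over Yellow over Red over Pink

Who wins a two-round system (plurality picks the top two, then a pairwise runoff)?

Yellow

Round 1 first-place votes: Pink 4, Red 11, Blue 0, Green 0, Yellow 16, Orange 5. Yellow and Red advance.
Runoff: Yellow is ranked above Red on 21 ballots, Red above Yellow on 15.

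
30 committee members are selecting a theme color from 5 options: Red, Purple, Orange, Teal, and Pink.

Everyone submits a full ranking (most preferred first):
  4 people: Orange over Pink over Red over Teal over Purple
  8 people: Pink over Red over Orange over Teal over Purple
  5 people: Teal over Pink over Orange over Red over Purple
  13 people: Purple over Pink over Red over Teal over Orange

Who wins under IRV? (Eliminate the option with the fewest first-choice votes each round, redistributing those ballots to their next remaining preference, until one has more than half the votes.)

Pink

Round 1: Red 0, Purple 13, Orange 4, Teal 5, Pink 8. Red eliminated.
Round 2: Purple 13, Orange 4, Teal 5, Pink 8. Orange eliminated.
Round 3: Purple 13, Teal 5, Pink 12. Teal eliminated.
Round 4: Purple 13, Pink 17. Pink has a majority (≥16).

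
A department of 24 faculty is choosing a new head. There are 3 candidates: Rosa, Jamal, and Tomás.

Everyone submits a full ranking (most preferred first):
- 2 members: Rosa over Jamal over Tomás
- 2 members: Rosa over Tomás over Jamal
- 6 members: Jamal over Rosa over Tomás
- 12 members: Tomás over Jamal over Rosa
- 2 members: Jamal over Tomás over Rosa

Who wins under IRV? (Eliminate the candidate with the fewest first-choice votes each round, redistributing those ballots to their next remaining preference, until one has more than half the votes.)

Tomás

Round 1: Rosa 4, Jamal 8, Tomás 12. Rosa eliminated.
Round 2: Jamal 10, Tomás 14. Tomás has a majority (≥13).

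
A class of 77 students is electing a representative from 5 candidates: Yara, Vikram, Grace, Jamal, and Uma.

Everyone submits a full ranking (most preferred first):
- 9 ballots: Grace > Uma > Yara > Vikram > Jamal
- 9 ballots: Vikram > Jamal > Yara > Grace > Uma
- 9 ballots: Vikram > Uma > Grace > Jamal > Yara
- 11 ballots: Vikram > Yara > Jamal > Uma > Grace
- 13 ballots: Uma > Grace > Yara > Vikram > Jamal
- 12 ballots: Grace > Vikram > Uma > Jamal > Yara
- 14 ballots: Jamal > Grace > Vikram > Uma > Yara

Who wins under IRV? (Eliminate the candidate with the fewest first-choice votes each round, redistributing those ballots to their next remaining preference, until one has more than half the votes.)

Grace

Round 1: Yara 0, Vikram 29, Grace 21, Jamal 14, Uma 13. Yara eliminated.
Round 2: Vikram 29, Grace 21, Jamal 14, Uma 13. Uma eliminated.
Round 3: Vikram 29, Grace 34, Jamal 14. Jamal eliminated.
Round 4: Vikram 29, Grace 48. Grace has a majority (≥39).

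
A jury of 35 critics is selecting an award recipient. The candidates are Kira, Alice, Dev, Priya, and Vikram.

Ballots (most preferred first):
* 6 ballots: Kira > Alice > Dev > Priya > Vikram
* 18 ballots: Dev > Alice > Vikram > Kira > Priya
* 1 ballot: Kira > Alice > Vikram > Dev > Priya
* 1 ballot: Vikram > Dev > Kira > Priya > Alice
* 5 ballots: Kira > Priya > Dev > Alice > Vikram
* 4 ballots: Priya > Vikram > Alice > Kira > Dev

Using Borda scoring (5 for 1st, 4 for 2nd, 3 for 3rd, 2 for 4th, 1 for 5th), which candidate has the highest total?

Dev

Kira: 6×5 + 18×2 + 1×5 + 1×3 + 5×5 + 4×2 = 107
Alice: 6×4 + 18×4 + 1×4 + 1×1 + 5×2 + 4×3 = 123
Dev: 6×3 + 18×5 + 1×2 + 1×4 + 5×3 + 4×1 = 133
Priya: 6×2 + 18×1 + 1×1 + 1×2 + 5×4 + 4×5 = 73
Vikram: 6×1 + 18×3 + 1×3 + 1×5 + 5×1 + 4×4 = 89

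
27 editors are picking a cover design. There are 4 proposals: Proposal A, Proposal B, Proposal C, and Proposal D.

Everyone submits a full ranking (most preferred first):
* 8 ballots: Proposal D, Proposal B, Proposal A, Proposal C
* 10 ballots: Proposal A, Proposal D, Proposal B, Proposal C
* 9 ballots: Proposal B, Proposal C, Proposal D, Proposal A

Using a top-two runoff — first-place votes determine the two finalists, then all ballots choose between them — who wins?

Round 1 first-place votes: Proposal A 10, Proposal B 9, Proposal C 0, Proposal D 8. Proposal A and Proposal B advance.
Runoff: Proposal A is ranked above Proposal B on 10 ballots, Proposal B above Proposal A on 17.

Proposal B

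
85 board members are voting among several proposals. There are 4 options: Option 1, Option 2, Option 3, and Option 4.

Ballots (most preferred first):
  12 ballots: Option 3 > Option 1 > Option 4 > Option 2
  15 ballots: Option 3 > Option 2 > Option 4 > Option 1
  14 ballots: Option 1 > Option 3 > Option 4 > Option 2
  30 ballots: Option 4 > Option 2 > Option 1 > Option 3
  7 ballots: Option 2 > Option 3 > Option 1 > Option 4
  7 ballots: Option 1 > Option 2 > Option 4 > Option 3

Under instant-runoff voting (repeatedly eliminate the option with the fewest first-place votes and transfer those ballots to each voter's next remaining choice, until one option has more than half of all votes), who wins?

Option 3

Round 1: Option 1 21, Option 2 7, Option 3 27, Option 4 30. Option 2 eliminated.
Round 2: Option 1 21, Option 3 34, Option 4 30. Option 1 eliminated.
Round 3: Option 3 48, Option 4 37. Option 3 has a majority (≥43).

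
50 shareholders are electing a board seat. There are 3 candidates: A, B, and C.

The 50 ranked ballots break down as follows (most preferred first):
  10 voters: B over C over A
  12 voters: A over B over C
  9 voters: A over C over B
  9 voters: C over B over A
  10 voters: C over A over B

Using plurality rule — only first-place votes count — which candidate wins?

A

First-place votes: A 21, B 10, C 19.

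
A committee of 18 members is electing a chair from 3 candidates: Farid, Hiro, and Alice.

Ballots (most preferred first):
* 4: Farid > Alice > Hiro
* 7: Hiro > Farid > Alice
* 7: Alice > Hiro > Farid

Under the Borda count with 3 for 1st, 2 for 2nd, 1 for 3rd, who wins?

Hiro

Farid: 4×3 + 7×2 + 7×1 = 33
Hiro: 4×1 + 7×3 + 7×2 = 39
Alice: 4×2 + 7×1 + 7×3 = 36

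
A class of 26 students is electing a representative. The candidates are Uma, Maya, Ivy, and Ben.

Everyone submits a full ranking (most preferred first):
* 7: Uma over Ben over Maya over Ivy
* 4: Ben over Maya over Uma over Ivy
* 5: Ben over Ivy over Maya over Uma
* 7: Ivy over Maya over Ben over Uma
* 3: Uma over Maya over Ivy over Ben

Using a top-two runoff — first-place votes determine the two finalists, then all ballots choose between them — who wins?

Round 1 first-place votes: Uma 10, Maya 0, Ivy 7, Ben 9. Uma and Ben advance.
Runoff: Uma is ranked above Ben on 10 ballots, Ben above Uma on 16.

Ben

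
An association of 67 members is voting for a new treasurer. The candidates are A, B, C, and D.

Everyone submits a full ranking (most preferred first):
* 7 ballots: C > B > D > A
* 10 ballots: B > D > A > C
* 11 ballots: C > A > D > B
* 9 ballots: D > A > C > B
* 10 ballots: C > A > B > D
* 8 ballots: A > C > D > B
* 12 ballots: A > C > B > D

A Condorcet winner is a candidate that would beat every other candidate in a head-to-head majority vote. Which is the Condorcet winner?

A vs B: 50–17
A vs C: 39–28
A vs D: 41–26
A beats every other candidate.

A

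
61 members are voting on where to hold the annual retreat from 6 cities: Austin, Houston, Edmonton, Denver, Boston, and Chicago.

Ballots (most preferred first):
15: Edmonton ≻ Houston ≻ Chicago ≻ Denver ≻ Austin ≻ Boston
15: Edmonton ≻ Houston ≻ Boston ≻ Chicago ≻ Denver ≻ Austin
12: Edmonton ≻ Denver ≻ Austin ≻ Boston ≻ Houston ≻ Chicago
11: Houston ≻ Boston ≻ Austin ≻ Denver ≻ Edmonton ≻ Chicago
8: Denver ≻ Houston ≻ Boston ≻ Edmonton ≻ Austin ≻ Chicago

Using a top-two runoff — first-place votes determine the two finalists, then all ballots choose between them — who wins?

Edmonton

Round 1 first-place votes: Austin 0, Houston 11, Edmonton 42, Denver 8, Boston 0, Chicago 0. Edmonton and Houston advance.
Runoff: Edmonton is ranked above Houston on 42 ballots, Houston above Edmonton on 19.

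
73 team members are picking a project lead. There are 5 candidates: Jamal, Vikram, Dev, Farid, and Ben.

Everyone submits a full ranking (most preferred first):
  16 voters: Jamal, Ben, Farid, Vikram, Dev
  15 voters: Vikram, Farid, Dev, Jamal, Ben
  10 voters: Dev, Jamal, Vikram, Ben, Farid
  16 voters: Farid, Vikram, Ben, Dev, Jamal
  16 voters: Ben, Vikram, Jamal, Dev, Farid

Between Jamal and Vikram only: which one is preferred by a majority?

Jamal is ranked above Vikram on 26 ballots; Vikram above Jamal on 47.

Vikram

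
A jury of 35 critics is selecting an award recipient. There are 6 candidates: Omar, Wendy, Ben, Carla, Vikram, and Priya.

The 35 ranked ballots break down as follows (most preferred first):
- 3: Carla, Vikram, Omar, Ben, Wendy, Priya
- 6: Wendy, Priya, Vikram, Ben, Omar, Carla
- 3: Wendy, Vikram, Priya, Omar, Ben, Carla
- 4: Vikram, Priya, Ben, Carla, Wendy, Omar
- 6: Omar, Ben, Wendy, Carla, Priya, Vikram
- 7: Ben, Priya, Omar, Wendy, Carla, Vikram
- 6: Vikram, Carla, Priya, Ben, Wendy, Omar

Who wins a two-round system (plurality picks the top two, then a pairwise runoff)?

Wendy

Round 1 first-place votes: Omar 6, Wendy 9, Ben 7, Carla 3, Vikram 10, Priya 0. Vikram and Wendy advance.
Runoff: Vikram is ranked above Wendy on 13 ballots, Wendy above Vikram on 22.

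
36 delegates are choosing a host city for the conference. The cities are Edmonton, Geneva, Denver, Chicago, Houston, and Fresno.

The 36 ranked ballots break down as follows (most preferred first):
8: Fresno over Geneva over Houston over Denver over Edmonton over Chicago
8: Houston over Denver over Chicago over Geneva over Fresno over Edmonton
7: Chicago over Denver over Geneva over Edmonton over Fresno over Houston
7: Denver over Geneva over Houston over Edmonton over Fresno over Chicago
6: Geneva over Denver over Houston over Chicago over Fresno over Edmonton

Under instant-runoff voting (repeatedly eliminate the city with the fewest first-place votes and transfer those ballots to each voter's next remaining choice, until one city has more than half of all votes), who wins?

Denver

Round 1: Edmonton 0, Geneva 6, Denver 7, Chicago 7, Houston 8, Fresno 8. Edmonton eliminated.
Round 2: Geneva 6, Denver 7, Chicago 7, Houston 8, Fresno 8. Geneva eliminated.
Round 3: Denver 13, Chicago 7, Houston 8, Fresno 8. Chicago eliminated.
Round 4: Denver 20, Houston 8, Fresno 8. Denver has a majority (≥19).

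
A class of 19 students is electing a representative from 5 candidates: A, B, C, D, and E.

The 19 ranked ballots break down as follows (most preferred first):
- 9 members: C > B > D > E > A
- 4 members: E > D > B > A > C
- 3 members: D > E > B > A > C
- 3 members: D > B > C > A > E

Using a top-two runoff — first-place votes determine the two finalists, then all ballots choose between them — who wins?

D

Round 1 first-place votes: A 0, B 0, C 9, D 6, E 4. C and D advance.
Runoff: C is ranked above D on 9 ballots, D above C on 10.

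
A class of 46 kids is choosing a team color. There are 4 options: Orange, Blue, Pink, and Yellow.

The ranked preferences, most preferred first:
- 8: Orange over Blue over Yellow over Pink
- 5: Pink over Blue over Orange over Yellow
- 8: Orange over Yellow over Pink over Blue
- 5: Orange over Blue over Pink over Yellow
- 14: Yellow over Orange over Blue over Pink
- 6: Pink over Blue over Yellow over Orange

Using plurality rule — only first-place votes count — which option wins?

Orange

First-place votes: Orange 21, Blue 0, Pink 11, Yellow 14.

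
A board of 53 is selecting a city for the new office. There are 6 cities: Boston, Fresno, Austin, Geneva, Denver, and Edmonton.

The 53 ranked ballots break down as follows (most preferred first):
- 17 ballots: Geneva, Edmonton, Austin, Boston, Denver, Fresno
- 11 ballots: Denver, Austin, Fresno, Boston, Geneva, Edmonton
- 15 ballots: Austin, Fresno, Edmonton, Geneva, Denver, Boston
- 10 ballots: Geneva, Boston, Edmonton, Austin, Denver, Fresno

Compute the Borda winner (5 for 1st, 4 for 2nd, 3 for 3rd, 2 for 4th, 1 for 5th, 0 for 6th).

Austin

Boston: 17×2 + 11×2 + 15×0 + 10×4 = 96
Fresno: 17×0 + 11×3 + 15×4 + 10×0 = 93
Austin: 17×3 + 11×4 + 15×5 + 10×2 = 190
Geneva: 17×5 + 11×1 + 15×2 + 10×5 = 176
Denver: 17×1 + 11×5 + 15×1 + 10×1 = 97
Edmonton: 17×4 + 11×0 + 15×3 + 10×3 = 143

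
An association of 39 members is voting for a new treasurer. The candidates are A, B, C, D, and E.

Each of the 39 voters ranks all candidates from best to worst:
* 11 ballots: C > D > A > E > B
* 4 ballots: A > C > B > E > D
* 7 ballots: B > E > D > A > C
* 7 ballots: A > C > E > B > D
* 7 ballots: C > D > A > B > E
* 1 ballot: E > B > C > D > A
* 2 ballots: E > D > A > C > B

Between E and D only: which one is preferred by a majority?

E is ranked above D on 21 ballots; D above E on 18.

E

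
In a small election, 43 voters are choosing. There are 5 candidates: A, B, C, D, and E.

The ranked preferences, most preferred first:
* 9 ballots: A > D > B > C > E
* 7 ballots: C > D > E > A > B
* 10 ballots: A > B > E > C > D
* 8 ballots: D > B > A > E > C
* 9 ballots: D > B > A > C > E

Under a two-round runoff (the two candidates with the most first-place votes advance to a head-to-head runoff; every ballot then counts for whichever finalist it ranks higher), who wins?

Round 1 first-place votes: A 19, B 0, C 7, D 17, E 0. A and D advance.
Runoff: A is ranked above D on 19 ballots, D above A on 24.

D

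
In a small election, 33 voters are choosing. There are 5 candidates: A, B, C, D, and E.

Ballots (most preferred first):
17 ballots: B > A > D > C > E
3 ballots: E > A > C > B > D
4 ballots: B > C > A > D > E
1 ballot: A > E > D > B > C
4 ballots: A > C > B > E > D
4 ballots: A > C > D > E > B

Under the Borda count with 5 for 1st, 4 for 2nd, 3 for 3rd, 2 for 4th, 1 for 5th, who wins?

A: 17×4 + 3×4 + 4×3 + 1×5 + 4×5 + 4×5 = 137
B: 17×5 + 3×2 + 4×5 + 1×2 + 4×3 + 4×1 = 129
C: 17×2 + 3×3 + 4×4 + 1×1 + 4×4 + 4×4 = 92
D: 17×3 + 3×1 + 4×2 + 1×3 + 4×1 + 4×3 = 81
E: 17×1 + 3×5 + 4×1 + 1×4 + 4×2 + 4×2 = 56

A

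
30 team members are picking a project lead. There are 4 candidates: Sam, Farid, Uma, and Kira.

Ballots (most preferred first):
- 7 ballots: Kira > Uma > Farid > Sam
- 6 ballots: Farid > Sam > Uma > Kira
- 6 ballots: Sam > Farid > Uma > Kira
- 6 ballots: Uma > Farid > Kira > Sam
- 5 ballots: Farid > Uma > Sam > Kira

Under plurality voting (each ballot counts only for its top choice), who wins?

Farid

First-place votes: Sam 6, Farid 11, Uma 6, Kira 7.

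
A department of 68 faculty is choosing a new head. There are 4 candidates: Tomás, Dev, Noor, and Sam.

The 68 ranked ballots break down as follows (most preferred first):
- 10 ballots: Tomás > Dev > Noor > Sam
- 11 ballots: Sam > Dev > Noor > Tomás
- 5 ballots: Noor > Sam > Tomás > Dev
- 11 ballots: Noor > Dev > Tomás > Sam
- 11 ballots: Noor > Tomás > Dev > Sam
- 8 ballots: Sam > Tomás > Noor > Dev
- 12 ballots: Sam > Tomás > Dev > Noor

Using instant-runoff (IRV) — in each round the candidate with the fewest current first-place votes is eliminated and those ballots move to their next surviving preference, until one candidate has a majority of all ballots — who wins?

Round 1: Tomás 10, Dev 0, Noor 27, Sam 31. Dev eliminated.
Round 2: Tomás 10, Noor 27, Sam 31. Tomás eliminated.
Round 3: Noor 37, Sam 31. Noor has a majority (≥35).

Noor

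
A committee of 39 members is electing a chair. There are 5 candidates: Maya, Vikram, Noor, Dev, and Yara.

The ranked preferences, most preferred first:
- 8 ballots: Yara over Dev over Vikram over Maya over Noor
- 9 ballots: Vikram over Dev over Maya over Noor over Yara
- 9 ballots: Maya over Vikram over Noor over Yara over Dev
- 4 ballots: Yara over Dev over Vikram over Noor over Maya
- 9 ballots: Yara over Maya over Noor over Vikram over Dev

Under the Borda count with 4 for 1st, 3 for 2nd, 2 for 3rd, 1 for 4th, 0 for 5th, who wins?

Vikram

Maya: 8×1 + 9×2 + 9×4 + 4×0 + 9×3 = 89
Vikram: 8×2 + 9×4 + 9×3 + 4×2 + 9×1 = 96
Noor: 8×0 + 9×1 + 9×2 + 4×1 + 9×2 = 49
Dev: 8×3 + 9×3 + 9×0 + 4×3 + 9×0 = 63
Yara: 8×4 + 9×0 + 9×1 + 4×4 + 9×4 = 93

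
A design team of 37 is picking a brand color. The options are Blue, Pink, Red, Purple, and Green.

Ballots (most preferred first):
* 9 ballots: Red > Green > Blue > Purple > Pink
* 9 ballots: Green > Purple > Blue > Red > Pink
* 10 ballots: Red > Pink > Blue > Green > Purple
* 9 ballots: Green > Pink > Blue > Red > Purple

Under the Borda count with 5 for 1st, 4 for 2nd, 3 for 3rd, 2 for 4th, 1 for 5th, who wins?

Blue: 9×3 + 9×3 + 10×3 + 9×3 = 111
Pink: 9×1 + 9×1 + 10×4 + 9×4 = 94
Red: 9×5 + 9×2 + 10×5 + 9×2 = 131
Purple: 9×2 + 9×4 + 10×1 + 9×1 = 73
Green: 9×4 + 9×5 + 10×2 + 9×5 = 146

Green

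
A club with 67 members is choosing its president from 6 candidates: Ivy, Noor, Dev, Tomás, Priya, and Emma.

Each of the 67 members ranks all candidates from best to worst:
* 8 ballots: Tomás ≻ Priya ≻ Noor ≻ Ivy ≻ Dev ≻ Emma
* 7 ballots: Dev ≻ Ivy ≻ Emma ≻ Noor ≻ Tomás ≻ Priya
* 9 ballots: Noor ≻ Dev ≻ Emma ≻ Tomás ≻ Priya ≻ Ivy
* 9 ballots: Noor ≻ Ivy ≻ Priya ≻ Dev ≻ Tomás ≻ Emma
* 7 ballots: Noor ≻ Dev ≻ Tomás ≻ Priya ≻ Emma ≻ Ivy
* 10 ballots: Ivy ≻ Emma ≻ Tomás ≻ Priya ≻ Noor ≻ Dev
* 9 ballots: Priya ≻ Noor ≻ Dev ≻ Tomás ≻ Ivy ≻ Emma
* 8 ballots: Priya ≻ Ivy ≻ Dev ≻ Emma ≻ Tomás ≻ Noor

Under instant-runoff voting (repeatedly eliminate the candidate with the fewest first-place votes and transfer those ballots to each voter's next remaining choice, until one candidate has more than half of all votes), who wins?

Priya

Round 1: Ivy 10, Noor 25, Dev 7, Tomás 8, Priya 17, Emma 0. Emma eliminated.
Round 2: Ivy 10, Noor 25, Dev 7, Tomás 8, Priya 17. Dev eliminated.
Round 3: Ivy 17, Noor 25, Tomás 8, Priya 17. Tomás eliminated.
Round 4: Ivy 17, Noor 25, Priya 25. Ivy eliminated.
Round 5: Noor 32, Priya 35. Priya has a majority (≥34).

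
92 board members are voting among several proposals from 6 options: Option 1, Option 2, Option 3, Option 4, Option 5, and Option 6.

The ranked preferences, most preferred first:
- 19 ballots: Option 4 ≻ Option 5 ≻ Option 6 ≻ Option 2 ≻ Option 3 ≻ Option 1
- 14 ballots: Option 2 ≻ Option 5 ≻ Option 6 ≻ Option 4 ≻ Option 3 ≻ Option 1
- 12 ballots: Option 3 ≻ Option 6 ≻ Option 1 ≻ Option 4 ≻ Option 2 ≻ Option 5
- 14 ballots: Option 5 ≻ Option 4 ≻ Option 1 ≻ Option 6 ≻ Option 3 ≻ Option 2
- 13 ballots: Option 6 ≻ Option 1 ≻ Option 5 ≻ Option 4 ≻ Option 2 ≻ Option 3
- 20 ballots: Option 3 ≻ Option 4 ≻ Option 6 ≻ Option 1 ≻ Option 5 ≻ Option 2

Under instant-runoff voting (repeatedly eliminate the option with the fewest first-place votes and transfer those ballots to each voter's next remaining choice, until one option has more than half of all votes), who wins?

Round 1: Option 1 0, Option 2 14, Option 3 32, Option 4 19, Option 5 14, Option 6 13. Option 1 eliminated.
Round 2: Option 2 14, Option 3 32, Option 4 19, Option 5 14, Option 6 13. Option 6 eliminated.
Round 3: Option 2 14, Option 3 32, Option 4 19, Option 5 27. Option 2 eliminated.
Round 4: Option 3 32, Option 4 19, Option 5 41. Option 4 eliminated.
Round 5: Option 3 32, Option 5 60. Option 5 has a majority (≥47).

Option 5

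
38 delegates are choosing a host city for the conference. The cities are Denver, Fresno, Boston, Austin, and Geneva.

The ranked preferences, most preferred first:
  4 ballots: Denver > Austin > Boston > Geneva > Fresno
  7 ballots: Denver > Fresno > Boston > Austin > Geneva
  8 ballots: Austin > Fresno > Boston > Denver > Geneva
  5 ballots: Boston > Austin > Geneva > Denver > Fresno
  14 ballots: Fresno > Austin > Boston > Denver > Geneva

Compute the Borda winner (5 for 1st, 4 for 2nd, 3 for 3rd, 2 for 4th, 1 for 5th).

Denver: 4×5 + 7×5 + 8×2 + 5×2 + 14×2 = 109
Fresno: 4×1 + 7×4 + 8×4 + 5×1 + 14×5 = 139
Boston: 4×3 + 7×3 + 8×3 + 5×5 + 14×3 = 124
Austin: 4×4 + 7×2 + 8×5 + 5×4 + 14×4 = 146
Geneva: 4×2 + 7×1 + 8×1 + 5×3 + 14×1 = 52

Austin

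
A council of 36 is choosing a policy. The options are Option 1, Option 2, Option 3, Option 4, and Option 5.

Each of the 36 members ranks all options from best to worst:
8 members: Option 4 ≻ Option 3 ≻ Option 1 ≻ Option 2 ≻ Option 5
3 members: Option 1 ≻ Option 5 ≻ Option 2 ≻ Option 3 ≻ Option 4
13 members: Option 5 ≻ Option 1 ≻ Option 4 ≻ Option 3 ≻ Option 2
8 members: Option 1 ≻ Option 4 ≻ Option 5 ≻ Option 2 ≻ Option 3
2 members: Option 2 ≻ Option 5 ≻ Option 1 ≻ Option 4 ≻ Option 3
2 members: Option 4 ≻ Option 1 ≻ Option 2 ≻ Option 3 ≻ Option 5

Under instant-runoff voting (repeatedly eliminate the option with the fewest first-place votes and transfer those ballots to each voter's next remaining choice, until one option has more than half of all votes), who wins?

Round 1: Option 1 11, Option 2 2, Option 3 0, Option 4 10, Option 5 13. Option 3 eliminated.
Round 2: Option 1 11, Option 2 2, Option 4 10, Option 5 13. Option 2 eliminated.
Round 3: Option 1 11, Option 4 10, Option 5 15. Option 4 eliminated.
Round 4: Option 1 21, Option 5 15. Option 1 has a majority (≥19).

Option 1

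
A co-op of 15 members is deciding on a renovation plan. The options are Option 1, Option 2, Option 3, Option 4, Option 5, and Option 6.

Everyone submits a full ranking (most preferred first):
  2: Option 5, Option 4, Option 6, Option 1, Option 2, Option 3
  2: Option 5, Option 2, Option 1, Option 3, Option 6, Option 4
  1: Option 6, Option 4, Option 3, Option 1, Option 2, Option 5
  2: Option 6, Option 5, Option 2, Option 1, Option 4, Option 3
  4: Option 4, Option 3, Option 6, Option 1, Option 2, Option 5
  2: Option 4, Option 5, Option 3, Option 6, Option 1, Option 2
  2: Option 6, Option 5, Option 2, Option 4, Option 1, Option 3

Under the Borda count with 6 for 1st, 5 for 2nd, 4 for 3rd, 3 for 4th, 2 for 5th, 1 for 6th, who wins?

Option 6

Option 1: 2×3 + 2×4 + 1×3 + 2×3 + 4×3 + 2×2 + 2×2 = 43
Option 2: 2×2 + 2×5 + 1×2 + 2×4 + 4×2 + 2×1 + 2×4 = 42
Option 3: 2×1 + 2×3 + 1×4 + 2×1 + 4×5 + 2×4 + 2×1 = 44
Option 4: 2×5 + 2×1 + 1×5 + 2×2 + 4×6 + 2×6 + 2×3 = 63
Option 5: 2×6 + 2×6 + 1×1 + 2×5 + 4×1 + 2×5 + 2×5 = 59
Option 6: 2×4 + 2×2 + 1×6 + 2×6 + 4×4 + 2×3 + 2×6 = 64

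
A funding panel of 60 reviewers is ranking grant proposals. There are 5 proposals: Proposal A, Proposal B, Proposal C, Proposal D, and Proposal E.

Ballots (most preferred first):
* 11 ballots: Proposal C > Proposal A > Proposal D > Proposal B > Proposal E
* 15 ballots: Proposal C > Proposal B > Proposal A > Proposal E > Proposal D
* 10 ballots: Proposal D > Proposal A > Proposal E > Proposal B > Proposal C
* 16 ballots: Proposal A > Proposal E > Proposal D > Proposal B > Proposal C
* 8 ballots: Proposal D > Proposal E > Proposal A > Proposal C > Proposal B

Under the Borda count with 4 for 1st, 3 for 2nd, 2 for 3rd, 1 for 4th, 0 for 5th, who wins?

Proposal A

Proposal A: 11×3 + 15×2 + 10×3 + 16×4 + 8×2 = 173
Proposal B: 11×1 + 15×3 + 10×1 + 16×1 + 8×0 = 82
Proposal C: 11×4 + 15×4 + 10×0 + 16×0 + 8×1 = 112
Proposal D: 11×2 + 15×0 + 10×4 + 16×2 + 8×4 = 126
Proposal E: 11×0 + 15×1 + 10×2 + 16×3 + 8×3 = 107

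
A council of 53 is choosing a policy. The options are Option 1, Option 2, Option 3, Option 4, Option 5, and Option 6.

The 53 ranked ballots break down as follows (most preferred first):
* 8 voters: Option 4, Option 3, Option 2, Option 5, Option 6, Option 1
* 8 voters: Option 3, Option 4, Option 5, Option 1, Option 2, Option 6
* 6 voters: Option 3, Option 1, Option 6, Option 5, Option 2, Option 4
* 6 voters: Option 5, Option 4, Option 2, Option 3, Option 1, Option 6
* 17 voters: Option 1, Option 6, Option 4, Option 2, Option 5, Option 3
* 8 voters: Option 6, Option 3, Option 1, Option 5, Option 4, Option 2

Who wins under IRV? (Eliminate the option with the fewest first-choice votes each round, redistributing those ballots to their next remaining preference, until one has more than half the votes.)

Option 3

Round 1: Option 1 17, Option 2 0, Option 3 14, Option 4 8, Option 5 6, Option 6 8. Option 2 eliminated.
Round 2: Option 1 17, Option 3 14, Option 4 8, Option 5 6, Option 6 8. Option 5 eliminated.
Round 3: Option 1 17, Option 3 14, Option 4 14, Option 6 8. Option 6 eliminated.
Round 4: Option 1 17, Option 3 22, Option 4 14. Option 4 eliminated.
Round 5: Option 1 17, Option 3 36. Option 3 has a majority (≥27).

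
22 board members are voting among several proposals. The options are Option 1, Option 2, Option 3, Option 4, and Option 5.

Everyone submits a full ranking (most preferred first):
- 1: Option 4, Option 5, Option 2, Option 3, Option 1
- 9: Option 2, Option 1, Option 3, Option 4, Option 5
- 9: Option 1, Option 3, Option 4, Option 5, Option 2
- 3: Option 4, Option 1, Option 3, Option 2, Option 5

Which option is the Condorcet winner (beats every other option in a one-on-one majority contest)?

Option 1 vs Option 2: 12–10
Option 1 vs Option 3: 21–1
Option 1 vs Option 4: 18–4
Option 1 vs Option 5: 21–1
Option 1 beats every other option.

Option 1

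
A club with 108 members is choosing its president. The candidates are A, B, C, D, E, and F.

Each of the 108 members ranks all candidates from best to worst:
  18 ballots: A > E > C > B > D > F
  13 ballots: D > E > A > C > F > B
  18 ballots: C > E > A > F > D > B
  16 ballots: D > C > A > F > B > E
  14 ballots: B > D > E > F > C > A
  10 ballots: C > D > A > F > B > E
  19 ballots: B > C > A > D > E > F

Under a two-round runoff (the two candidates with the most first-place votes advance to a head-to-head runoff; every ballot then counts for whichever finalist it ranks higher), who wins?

Round 1 first-place votes: A 18, B 33, C 28, D 29, E 0, F 0. B and D advance.
Runoff: B is ranked above D on 51 ballots, D above B on 57.

D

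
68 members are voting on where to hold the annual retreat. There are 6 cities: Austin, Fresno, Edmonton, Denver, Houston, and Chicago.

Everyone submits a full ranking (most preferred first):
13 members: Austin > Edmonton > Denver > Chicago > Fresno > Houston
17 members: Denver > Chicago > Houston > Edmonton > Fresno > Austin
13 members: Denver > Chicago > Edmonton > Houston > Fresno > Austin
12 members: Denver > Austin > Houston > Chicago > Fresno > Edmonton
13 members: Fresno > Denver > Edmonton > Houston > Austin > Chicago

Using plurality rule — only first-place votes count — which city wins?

First-place votes: Austin 13, Fresno 13, Edmonton 0, Denver 42, Houston 0, Chicago 0.

Denver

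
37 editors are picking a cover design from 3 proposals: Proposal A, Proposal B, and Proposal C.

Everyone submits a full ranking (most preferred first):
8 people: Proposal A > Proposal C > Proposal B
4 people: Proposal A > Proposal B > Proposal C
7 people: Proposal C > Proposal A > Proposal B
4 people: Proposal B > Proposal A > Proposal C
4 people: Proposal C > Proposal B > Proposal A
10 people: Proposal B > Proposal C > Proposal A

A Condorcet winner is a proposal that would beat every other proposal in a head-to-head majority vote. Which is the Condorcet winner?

Proposal C

Proposal C vs Proposal A: 21–16
Proposal C vs Proposal B: 19–18
Proposal C beats every other proposal.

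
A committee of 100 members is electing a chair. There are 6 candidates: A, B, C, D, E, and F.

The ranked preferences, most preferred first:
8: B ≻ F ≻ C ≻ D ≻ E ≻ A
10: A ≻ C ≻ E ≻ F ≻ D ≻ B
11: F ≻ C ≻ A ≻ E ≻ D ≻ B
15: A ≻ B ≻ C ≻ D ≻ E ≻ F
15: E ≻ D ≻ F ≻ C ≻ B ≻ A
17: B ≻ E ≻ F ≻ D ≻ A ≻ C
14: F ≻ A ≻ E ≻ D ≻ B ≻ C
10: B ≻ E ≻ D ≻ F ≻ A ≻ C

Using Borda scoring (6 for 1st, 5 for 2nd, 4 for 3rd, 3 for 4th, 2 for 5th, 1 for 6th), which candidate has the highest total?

A: 8×1 + 10×6 + 11×4 + 15×6 + 15×1 + 17×2 + 14×5 + 10×2 = 341
B: 8×6 + 10×1 + 11×1 + 15×5 + 15×2 + 17×6 + 14×2 + 10×6 = 364
C: 8×4 + 10×5 + 11×5 + 15×4 + 15×3 + 17×1 + 14×1 + 10×1 = 283
D: 8×3 + 10×2 + 11×2 + 15×3 + 15×5 + 17×3 + 14×3 + 10×4 = 319
E: 8×2 + 10×4 + 11×3 + 15×2 + 15×6 + 17×5 + 14×4 + 10×5 = 400
F: 8×5 + 10×3 + 11×6 + 15×1 + 15×4 + 17×4 + 14×6 + 10×3 = 393

E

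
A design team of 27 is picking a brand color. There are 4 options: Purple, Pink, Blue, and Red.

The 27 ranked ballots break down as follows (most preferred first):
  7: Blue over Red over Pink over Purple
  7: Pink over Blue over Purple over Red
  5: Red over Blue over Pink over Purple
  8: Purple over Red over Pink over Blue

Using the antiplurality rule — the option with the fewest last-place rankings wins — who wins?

Pink

Last-place votes: Purple 12, Pink 0, Blue 8, Red 7.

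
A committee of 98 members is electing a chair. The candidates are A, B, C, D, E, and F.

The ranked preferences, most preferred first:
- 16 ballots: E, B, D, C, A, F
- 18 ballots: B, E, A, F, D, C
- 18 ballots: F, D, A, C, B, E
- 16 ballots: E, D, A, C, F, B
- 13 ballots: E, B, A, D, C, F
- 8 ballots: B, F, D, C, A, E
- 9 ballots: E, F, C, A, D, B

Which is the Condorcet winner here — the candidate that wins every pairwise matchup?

E vs A: 72–26
E vs B: 54–44
E vs C: 72–26
E vs D: 72–26
E vs F: 72–26
E beats every other candidate.

E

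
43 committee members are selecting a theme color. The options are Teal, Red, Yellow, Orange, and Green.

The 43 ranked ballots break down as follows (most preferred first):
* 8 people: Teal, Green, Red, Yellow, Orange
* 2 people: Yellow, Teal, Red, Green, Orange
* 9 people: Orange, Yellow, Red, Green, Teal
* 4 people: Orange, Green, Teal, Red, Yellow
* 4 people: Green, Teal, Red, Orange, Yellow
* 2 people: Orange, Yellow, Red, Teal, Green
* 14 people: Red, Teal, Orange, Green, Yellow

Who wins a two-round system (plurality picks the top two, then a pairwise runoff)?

Red

Round 1 first-place votes: Teal 8, Red 14, Yellow 2, Orange 15, Green 4. Orange and Red advance.
Runoff: Orange is ranked above Red on 15 ballots, Red above Orange on 28.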